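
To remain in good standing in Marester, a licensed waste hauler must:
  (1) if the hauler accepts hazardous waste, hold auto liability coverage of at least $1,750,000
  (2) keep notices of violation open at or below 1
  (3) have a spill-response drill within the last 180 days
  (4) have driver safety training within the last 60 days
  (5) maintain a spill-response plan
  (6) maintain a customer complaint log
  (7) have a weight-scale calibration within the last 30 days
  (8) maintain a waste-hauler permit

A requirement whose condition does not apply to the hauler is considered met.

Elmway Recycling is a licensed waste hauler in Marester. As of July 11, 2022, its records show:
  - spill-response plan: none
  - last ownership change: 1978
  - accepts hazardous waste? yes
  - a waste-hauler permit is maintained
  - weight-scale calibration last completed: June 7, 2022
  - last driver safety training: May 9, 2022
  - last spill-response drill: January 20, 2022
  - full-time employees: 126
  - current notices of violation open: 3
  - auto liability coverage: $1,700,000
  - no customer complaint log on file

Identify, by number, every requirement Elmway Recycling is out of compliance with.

1. condition 'accepts hazardous waste' holds; auto liability coverage $1,700,000 < $1,750,000 → not met
2. notices of violation open 3 > 1 → not met
3. spill-response drill 172 days ago vs limit 180 → met
4. driver safety training 63 days ago vs limit 60 → not met
5. spill-response plan absent → not met
6. customer complaint log absent → not met
7. weight-scale calibration 34 days ago vs limit 30 → not met
8. waste-hauler permit present → met
Not met: 1, 2, 4, 5, 6, 7

1, 2, 4, 5, 6, 7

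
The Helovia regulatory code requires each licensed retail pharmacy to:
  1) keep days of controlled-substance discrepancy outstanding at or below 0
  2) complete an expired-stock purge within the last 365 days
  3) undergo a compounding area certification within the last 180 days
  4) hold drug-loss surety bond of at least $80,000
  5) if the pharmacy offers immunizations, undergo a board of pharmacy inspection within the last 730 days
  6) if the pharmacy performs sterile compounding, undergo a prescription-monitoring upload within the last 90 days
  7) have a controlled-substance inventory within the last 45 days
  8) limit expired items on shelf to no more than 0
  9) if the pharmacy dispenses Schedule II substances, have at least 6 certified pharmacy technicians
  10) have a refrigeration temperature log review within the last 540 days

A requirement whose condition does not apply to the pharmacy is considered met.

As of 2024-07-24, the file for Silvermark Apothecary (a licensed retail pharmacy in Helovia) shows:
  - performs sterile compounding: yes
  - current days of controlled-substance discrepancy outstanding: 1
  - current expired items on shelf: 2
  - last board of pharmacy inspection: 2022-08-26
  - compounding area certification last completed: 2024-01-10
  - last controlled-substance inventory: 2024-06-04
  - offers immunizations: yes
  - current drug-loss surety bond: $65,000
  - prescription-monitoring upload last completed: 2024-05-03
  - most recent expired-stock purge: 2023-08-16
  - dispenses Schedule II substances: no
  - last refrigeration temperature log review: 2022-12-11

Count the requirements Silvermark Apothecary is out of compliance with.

6

1. days of controlled-substance discrepancy outstanding 1 > 0 → not met
2. expired-stock purge 343 days ago vs limit 365 → met
3. compounding area certification 196 days ago vs limit 180 → not met
4. drug-loss surety bond $65,000 < $80,000 → not met
5. condition 'offers immunizations' holds; board of pharmacy inspection 698 days ago vs limit 730 → met
6. condition 'performs sterile compounding' holds; prescription-monitoring upload 82 days ago vs limit 90 → met
7. controlled-substance inventory 50 days ago vs limit 45 → not met
8. expired items on shelf 2 > 0 → not met
9. condition 'dispenses Schedule II substances' does not hold → requirement n/a → met
10. refrigeration temperature log review 591 days ago vs limit 540 → not met
Not met: 6 of 10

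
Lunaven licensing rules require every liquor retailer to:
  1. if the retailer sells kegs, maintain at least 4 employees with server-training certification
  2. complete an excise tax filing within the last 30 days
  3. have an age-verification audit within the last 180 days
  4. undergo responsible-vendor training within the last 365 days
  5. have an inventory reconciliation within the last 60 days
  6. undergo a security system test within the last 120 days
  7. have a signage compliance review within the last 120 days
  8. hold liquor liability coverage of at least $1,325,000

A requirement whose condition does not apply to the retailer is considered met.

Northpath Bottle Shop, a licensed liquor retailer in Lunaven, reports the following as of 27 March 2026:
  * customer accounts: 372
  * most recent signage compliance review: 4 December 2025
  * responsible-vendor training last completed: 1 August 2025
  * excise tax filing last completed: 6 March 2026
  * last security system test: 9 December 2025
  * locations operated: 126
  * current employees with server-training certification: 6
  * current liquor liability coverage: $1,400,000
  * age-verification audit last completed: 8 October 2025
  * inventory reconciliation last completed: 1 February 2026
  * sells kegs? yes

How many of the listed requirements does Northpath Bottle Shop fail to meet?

1. condition 'sells kegs' holds; employees with server-training certification 6 ≥ 4 → met
2. excise tax filing 21 days ago vs limit 30 → met
3. age-verification audit 170 days ago vs limit 180 → met
4. responsible-vendor training 238 days ago vs limit 365 → met
5. inventory reconciliation 54 days ago vs limit 60 → met
6. security system test 108 days ago vs limit 120 → met
7. signage compliance review 113 days ago vs limit 120 → met
8. liquor liability coverage $1,400,000 ≥ $1,325,000 → met
Not met: 0 of 8

0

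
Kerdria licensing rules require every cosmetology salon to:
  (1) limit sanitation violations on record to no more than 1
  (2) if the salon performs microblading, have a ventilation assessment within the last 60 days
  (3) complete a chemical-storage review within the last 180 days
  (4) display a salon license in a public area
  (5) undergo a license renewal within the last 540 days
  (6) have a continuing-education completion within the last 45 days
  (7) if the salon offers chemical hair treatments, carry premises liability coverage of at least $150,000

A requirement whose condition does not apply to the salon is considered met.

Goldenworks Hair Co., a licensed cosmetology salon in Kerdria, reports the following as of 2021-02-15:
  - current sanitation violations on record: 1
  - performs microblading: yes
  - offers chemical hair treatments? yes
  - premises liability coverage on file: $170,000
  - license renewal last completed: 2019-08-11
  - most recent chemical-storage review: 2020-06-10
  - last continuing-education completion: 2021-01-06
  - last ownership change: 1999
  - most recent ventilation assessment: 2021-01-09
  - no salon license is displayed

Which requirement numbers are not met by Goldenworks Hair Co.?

1. sanitation violations on record 1 ≤ 1 → met
2. condition 'performs microblading' holds; ventilation assessment 37 days ago vs limit 60 → met
3. chemical-storage review 250 days ago vs limit 180 → not met
4. salon license absent → not met
5. license renewal 554 days ago vs limit 540 → not met
6. continuing-education completion 40 days ago vs limit 45 → met
7. condition 'offers chemical hair treatments' holds; premises liability coverage $170,000 ≥ $150,000 → met
Not met: 3, 4, 5

3, 4, 5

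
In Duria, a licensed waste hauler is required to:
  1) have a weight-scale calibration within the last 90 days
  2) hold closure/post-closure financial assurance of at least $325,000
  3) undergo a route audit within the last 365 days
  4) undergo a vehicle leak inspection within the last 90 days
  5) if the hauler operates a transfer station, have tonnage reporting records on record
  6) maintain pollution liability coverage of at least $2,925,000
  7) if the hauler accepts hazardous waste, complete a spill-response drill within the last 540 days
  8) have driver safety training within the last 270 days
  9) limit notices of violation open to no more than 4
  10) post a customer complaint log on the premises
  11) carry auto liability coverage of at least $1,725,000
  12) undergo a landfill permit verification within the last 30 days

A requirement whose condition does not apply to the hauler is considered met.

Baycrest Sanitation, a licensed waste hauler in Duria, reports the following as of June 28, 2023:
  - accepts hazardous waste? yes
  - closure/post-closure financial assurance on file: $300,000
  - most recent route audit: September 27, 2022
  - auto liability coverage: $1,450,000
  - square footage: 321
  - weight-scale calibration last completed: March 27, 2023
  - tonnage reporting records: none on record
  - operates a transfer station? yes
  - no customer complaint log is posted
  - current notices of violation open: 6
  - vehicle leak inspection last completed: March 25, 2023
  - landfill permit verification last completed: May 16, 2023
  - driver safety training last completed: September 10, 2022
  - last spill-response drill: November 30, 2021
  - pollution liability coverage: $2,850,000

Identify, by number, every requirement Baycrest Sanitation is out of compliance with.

1, 2, 4, 5, 6, 7, 8, 9, 10, 11, 12

1. weight-scale calibration 93 days ago vs limit 90 → not met
2. closure/post-closure financial assurance $300,000 < $325,000 → not met
3. route audit 274 days ago vs limit 365 → met
4. vehicle leak inspection 95 days ago vs limit 90 → not met
5. condition 'operates a transfer station' holds; tonnage reporting records absent → not met
6. pollution liability coverage $2,850,000 < $2,925,000 → not met
7. condition 'accepts hazardous waste' holds; spill-response drill 575 days ago vs limit 540 → not met
8. driver safety training 291 days ago vs limit 270 → not met
9. notices of violation open 6 > 4 → not met
10. customer complaint log absent → not met
11. auto liability coverage $1,450,000 < $1,725,000 → not met
12. landfill permit verification 43 days ago vs limit 30 → not met
Not met: 1, 2, 4, 5, 6, 7, 8, 9, 10, 11, 12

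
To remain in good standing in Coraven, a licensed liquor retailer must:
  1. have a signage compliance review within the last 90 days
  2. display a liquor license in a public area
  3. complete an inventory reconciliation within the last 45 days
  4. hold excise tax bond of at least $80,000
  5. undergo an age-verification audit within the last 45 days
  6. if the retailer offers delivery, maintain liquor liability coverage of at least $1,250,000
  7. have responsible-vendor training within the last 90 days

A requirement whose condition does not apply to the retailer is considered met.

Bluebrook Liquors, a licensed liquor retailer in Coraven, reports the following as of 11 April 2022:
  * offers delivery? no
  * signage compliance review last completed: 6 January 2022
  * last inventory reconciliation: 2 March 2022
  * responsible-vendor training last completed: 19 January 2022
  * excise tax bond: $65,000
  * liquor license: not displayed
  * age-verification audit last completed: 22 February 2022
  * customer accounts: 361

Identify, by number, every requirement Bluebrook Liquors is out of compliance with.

1. signage compliance review 95 days ago vs limit 90 → not met
2. liquor license absent → not met
3. inventory reconciliation 40 days ago vs limit 45 → met
4. excise tax bond $65,000 < $80,000 → not met
5. age-verification audit 48 days ago vs limit 45 → not met
6. condition 'offers delivery' does not hold → requirement n/a → met
7. responsible-vendor training 82 days ago vs limit 90 → met
Not met: 1, 2, 4, 5

1, 2, 4, 5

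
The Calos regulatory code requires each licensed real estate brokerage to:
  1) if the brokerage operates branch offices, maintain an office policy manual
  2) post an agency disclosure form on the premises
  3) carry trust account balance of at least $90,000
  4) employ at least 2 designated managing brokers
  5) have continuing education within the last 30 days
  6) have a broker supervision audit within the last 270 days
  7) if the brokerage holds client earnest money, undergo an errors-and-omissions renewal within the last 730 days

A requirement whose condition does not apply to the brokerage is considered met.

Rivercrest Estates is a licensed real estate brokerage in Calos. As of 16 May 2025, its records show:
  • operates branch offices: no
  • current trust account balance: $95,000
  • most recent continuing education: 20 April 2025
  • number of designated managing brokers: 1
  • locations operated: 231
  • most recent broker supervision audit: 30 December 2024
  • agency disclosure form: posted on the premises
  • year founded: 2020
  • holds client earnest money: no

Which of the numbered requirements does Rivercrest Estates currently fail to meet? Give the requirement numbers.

1. condition 'operates branch offices' does not hold → requirement n/a → met
2. agency disclosure form present → met
3. trust account balance $95,000 ≥ $90,000 → met
4. designated managing brokers 1 < 2 → not met
5. continuing education 26 days ago vs limit 30 → met
6. broker supervision audit 137 days ago vs limit 270 → met
7. condition 'holds client earnest money' does not hold → requirement n/a → met
Not met: 4

4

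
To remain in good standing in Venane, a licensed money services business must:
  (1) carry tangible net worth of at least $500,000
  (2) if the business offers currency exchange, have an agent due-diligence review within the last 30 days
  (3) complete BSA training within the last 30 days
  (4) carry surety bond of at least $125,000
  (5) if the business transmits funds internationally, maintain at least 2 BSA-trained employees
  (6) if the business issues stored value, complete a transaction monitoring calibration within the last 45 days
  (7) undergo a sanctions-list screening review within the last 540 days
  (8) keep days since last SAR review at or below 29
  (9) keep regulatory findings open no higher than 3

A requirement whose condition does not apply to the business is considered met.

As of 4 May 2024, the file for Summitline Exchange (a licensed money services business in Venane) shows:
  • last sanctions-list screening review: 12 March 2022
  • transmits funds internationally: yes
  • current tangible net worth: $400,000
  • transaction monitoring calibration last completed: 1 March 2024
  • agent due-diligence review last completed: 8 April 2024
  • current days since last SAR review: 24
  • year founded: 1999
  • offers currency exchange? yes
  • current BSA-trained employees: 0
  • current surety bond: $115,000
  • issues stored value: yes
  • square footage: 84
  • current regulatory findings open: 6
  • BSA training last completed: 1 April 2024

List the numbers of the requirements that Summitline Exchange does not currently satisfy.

1. tangible net worth $400,000 < $500,000 → not met
2. condition 'offers currency exchange' holds; agent due-diligence review 26 days ago vs limit 30 → met
3. BSA training 33 days ago vs limit 30 → not met
4. surety bond $115,000 < $125,000 → not met
5. condition 'transmits funds internationally' holds; BSA-trained employees 0 < 2 → not met
6. condition 'issues stored value' holds; transaction monitoring calibration 64 days ago vs limit 45 → not met
7. sanctions-list screening review 784 days ago vs limit 540 → not met
8. days since last SAR review 24 ≤ 29 → met
9. regulatory findings open 6 > 3 → not met
Not met: 1, 3, 4, 5, 6, 7, 9

1, 3, 4, 5, 6, 7, 9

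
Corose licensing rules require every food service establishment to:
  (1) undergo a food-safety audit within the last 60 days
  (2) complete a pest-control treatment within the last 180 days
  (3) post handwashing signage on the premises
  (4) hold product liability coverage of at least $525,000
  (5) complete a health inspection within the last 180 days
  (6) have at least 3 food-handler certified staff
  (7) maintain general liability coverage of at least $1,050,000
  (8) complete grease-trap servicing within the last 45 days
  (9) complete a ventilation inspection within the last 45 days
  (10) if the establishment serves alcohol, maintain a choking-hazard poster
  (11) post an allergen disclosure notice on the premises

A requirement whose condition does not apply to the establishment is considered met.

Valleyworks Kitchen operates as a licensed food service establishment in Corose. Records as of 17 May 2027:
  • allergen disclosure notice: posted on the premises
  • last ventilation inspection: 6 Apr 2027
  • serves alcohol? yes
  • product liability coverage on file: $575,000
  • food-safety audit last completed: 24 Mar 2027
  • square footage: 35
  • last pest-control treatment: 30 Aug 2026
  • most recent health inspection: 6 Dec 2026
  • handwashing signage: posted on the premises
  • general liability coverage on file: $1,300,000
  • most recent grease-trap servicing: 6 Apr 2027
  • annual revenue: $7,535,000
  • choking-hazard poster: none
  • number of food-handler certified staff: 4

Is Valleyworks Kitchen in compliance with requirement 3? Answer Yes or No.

Yes

3. handwashing signage present → met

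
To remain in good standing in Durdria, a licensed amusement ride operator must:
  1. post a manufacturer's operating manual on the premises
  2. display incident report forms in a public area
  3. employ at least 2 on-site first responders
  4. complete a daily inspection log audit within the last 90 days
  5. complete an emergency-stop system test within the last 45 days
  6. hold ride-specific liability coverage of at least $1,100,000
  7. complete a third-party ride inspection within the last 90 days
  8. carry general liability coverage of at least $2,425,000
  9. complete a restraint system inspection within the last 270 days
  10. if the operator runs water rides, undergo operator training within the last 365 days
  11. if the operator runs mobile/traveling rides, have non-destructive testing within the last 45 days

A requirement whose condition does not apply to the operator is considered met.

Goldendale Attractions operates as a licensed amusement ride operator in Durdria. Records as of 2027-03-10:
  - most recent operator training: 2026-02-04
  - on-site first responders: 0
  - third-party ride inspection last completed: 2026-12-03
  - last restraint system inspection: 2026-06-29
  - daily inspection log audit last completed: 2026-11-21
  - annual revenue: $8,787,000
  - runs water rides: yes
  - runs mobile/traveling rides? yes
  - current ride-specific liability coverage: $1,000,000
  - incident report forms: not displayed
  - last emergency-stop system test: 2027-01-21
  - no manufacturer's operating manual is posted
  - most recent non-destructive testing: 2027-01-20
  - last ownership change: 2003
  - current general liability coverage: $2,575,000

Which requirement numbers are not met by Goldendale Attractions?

1, 2, 3, 4, 5, 6, 7, 10, 11

1. manufacturer's operating manual absent → not met
2. incident report forms absent → not met
3. on-site first responders 0 < 2 → not met
4. daily inspection log audit 109 days ago vs limit 90 → not met
5. emergency-stop system test 48 days ago vs limit 45 → not met
6. ride-specific liability coverage $1,000,000 < $1,100,000 → not met
7. third-party ride inspection 97 days ago vs limit 90 → not met
8. general liability coverage $2,575,000 ≥ $2,425,000 → met
9. restraint system inspection 254 days ago vs limit 270 → met
10. condition 'runs water rides' holds; operator training 399 days ago vs limit 365 → not met
11. condition 'runs mobile/traveling rides' holds; non-destructive testing 49 days ago vs limit 45 → not met
Not met: 1, 2, 3, 4, 5, 6, 7, 10, 11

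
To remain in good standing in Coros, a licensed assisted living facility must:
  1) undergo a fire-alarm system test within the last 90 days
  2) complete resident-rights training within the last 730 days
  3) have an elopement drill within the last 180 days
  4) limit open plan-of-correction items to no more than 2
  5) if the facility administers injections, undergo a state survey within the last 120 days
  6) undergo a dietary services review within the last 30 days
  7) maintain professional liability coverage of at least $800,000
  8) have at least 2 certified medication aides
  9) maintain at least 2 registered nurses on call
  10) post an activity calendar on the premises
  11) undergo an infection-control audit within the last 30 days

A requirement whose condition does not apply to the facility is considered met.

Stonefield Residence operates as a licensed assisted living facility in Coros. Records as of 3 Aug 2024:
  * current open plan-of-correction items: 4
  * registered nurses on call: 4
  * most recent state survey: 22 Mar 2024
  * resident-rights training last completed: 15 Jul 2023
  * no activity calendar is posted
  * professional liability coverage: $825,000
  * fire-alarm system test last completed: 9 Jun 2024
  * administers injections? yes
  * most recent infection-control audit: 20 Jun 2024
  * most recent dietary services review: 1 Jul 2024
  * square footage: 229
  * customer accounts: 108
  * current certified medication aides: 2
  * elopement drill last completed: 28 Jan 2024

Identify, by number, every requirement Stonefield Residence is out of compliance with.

1. fire-alarm system test 55 days ago vs limit 90 → met
2. resident-rights training 385 days ago vs limit 730 → met
3. elopement drill 188 days ago vs limit 180 → not met
4. open plan-of-correction items 4 > 2 → not met
5. condition 'administers injections' holds; state survey 134 days ago vs limit 120 → not met
6. dietary services review 33 days ago vs limit 30 → not met
7. professional liability coverage $825,000 ≥ $800,000 → met
8. certified medication aides 2 ≥ 2 → met
9. registered nurses on call 4 ≥ 2 → met
10. activity calendar absent → not met
11. infection-control audit 44 days ago vs limit 30 → not met
Not met: 3, 4, 5, 6, 10, 11

3, 4, 5, 6, 10, 11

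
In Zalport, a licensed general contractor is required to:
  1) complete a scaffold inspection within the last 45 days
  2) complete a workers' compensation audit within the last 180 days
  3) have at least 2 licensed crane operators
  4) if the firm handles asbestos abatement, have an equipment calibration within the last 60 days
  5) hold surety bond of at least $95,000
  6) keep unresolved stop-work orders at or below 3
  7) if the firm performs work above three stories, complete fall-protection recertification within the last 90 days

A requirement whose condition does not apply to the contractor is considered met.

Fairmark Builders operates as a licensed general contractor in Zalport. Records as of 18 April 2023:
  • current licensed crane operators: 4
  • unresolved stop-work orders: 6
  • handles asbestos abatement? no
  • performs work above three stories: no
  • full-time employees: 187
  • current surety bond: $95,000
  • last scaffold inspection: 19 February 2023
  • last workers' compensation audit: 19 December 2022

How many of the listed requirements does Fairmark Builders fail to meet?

2

1. scaffold inspection 58 days ago vs limit 45 → not met
2. workers' compensation audit 120 days ago vs limit 180 → met
3. licensed crane operators 4 ≥ 2 → met
4. condition 'handles asbestos abatement' does not hold → requirement n/a → met
5. surety bond $95,000 ≥ $95,000 → met
6. unresolved stop-work orders 6 > 3 → not met
7. condition 'performs work above three stories' does not hold → requirement n/a → met
Not met: 2 of 7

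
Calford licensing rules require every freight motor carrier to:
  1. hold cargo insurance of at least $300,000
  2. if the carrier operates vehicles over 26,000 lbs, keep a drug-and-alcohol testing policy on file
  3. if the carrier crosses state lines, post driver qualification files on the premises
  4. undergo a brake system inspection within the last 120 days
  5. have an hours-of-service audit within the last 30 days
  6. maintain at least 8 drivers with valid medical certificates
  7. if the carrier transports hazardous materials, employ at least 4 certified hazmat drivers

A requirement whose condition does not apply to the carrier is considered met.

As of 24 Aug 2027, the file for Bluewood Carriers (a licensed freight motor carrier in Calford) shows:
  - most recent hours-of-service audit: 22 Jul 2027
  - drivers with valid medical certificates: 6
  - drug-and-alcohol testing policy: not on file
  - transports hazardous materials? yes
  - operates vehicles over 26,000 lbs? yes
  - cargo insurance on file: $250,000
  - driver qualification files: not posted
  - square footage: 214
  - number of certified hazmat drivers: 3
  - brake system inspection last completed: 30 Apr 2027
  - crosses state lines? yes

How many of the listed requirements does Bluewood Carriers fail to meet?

1. cargo insurance $250,000 < $300,000 → not met
2. condition 'operates vehicles over 26,000 lbs' holds; drug-and-alcohol testing policy absent → not met
3. condition 'crosses state lines' holds; driver qualification files absent → not met
4. brake system inspection 116 days ago vs limit 120 → met
5. hours-of-service audit 33 days ago vs limit 30 → not met
6. drivers with valid medical certificates 6 < 8 → not met
7. condition 'transports hazardous materials' holds; certified hazmat drivers 3 < 4 → not met
Not met: 6 of 7

6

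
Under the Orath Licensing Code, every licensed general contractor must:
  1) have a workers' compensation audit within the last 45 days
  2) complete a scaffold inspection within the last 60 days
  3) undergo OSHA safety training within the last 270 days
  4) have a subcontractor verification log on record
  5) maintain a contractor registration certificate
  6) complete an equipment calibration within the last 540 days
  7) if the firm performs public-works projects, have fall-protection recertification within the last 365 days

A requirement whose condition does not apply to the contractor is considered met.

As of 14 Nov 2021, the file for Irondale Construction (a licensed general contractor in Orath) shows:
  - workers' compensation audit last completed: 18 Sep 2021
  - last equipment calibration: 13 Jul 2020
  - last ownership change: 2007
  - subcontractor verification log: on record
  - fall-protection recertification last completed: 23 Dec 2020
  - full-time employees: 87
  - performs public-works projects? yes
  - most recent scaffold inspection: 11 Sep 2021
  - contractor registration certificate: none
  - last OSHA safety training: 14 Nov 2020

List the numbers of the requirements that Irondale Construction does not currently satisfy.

1, 2, 3, 5

1. workers' compensation audit 57 days ago vs limit 45 → not met
2. scaffold inspection 64 days ago vs limit 60 → not met
3. OSHA safety training 365 days ago vs limit 270 → not met
4. subcontractor verification log present → met
5. contractor registration certificate absent → not met
6. equipment calibration 489 days ago vs limit 540 → met
7. condition 'performs public-works projects' holds; fall-protection recertification 326 days ago vs limit 365 → met
Not met: 1, 2, 3, 5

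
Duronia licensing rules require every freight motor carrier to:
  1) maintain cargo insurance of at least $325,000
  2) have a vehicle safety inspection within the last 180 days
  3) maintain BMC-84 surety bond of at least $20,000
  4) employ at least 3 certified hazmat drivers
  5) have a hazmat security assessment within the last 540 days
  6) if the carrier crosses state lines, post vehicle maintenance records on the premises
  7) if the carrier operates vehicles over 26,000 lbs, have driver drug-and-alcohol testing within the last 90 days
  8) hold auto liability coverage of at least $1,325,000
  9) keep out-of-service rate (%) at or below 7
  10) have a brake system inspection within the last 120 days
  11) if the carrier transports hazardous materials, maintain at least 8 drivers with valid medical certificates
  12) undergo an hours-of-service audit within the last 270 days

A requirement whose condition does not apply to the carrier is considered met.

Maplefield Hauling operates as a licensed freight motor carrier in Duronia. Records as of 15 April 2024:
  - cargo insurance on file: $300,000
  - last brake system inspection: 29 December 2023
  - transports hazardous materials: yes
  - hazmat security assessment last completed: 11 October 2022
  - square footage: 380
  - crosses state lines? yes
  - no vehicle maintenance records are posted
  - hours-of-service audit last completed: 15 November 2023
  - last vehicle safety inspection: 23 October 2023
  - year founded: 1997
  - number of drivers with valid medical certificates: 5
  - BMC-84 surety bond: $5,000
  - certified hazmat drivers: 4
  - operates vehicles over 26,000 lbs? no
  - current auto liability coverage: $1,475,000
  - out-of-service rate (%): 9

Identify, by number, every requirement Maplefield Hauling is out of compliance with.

1. cargo insurance $300,000 < $325,000 → not met
2. vehicle safety inspection 175 days ago vs limit 180 → met
3. BMC-84 surety bond $5,000 < $20,000 → not met
4. certified hazmat drivers 4 ≥ 3 → met
5. hazmat security assessment 552 days ago vs limit 540 → not met
6. condition 'crosses state lines' holds; vehicle maintenance records absent → not met
7. condition 'operates vehicles over 26,000 lbs' does not hold → requirement n/a → met
8. auto liability coverage $1,475,000 ≥ $1,325,000 → met
9. out-of-service rate (%) 9 > 7 → not met
10. brake system inspection 108 days ago vs limit 120 → met
11. condition 'transports hazardous materials' holds; drivers with valid medical certificates 5 < 8 → not met
12. hours-of-service audit 152 days ago vs limit 270 → met
Not met: 1, 3, 5, 6, 9, 11

1, 3, 5, 6, 9, 11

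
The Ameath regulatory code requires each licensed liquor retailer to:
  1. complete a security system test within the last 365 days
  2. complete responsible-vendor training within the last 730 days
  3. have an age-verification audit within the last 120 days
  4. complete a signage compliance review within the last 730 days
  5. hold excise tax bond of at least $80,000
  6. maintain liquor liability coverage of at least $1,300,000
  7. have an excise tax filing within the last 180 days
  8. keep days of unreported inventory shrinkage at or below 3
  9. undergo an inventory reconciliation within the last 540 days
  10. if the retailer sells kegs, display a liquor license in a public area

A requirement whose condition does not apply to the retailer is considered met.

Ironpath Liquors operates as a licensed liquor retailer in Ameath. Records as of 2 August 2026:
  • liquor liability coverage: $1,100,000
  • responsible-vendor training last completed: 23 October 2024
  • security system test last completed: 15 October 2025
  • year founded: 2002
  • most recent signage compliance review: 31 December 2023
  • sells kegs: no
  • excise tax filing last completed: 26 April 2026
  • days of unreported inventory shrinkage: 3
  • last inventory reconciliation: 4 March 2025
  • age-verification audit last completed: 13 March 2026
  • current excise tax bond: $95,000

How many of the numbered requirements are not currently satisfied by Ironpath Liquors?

1. security system test 291 days ago vs limit 365 → met
2. responsible-vendor training 648 days ago vs limit 730 → met
3. age-verification audit 142 days ago vs limit 120 → not met
4. signage compliance review 945 days ago vs limit 730 → not met
5. excise tax bond $95,000 ≥ $80,000 → met
6. liquor liability coverage $1,100,000 < $1,300,000 → not met
7. excise tax filing 98 days ago vs limit 180 → met
8. days of unreported inventory shrinkage 3 ≤ 3 → met
9. inventory reconciliation 516 days ago vs limit 540 → met
10. condition 'sells kegs' does not hold → requirement n/a → met
Not met: 3 of 10

3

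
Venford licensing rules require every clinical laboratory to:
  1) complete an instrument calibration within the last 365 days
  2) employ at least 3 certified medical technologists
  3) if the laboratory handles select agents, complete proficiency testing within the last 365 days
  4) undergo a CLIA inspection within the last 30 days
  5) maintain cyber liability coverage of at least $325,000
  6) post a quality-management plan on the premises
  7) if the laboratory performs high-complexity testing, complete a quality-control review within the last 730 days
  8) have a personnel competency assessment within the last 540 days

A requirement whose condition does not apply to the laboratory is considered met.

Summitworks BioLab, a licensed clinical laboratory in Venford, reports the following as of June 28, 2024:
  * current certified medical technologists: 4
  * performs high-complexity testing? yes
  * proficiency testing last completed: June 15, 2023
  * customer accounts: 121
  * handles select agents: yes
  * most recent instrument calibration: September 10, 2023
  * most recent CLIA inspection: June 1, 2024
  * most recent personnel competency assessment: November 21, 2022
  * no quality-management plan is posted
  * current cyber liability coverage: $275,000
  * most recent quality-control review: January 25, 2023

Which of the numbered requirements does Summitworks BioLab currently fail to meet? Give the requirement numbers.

1. instrument calibration 292 days ago vs limit 365 → met
2. certified medical technologists 4 ≥ 3 → met
3. condition 'handles select agents' holds; proficiency testing 379 days ago vs limit 365 → not met
4. CLIA inspection 27 days ago vs limit 30 → met
5. cyber liability coverage $275,000 < $325,000 → not met
6. quality-management plan absent → not met
7. condition 'performs high-complexity testing' holds; quality-control review 520 days ago vs limit 730 → met
8. personnel competency assessment 585 days ago vs limit 540 → not met
Not met: 3, 5, 6, 8

3, 5, 6, 8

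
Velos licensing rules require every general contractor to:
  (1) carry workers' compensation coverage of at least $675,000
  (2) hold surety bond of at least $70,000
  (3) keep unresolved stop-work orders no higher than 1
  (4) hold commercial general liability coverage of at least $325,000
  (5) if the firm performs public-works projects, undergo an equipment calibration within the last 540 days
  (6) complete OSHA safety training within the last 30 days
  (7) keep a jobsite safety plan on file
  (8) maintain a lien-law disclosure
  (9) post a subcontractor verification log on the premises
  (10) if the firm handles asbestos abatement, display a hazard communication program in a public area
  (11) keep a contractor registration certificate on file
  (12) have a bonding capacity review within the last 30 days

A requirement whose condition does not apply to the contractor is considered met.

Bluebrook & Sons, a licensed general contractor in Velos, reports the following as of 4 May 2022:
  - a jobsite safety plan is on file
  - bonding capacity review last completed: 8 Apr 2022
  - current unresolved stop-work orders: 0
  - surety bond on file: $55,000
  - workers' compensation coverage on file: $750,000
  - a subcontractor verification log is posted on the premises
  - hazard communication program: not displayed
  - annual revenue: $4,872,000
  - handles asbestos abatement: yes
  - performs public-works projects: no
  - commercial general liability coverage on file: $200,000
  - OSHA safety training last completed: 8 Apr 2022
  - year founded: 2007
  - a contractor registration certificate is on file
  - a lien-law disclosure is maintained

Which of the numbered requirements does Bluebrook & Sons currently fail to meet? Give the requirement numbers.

2, 4, 10

1. workers' compensation coverage $750,000 ≥ $675,000 → met
2. surety bond $55,000 < $70,000 → not met
3. unresolved stop-work orders 0 ≤ 1 → met
4. commercial general liability coverage $200,000 < $325,000 → not met
5. condition 'performs public-works projects' does not hold → requirement n/a → met
6. OSHA safety training 26 days ago vs limit 30 → met
7. jobsite safety plan present → met
8. lien-law disclosure present → met
9. subcontractor verification log present → met
10. condition 'handles asbestos abatement' holds; hazard communication program absent → not met
11. contractor registration certificate present → met
12. bonding capacity review 26 days ago vs limit 30 → met
Not met: 2, 4, 10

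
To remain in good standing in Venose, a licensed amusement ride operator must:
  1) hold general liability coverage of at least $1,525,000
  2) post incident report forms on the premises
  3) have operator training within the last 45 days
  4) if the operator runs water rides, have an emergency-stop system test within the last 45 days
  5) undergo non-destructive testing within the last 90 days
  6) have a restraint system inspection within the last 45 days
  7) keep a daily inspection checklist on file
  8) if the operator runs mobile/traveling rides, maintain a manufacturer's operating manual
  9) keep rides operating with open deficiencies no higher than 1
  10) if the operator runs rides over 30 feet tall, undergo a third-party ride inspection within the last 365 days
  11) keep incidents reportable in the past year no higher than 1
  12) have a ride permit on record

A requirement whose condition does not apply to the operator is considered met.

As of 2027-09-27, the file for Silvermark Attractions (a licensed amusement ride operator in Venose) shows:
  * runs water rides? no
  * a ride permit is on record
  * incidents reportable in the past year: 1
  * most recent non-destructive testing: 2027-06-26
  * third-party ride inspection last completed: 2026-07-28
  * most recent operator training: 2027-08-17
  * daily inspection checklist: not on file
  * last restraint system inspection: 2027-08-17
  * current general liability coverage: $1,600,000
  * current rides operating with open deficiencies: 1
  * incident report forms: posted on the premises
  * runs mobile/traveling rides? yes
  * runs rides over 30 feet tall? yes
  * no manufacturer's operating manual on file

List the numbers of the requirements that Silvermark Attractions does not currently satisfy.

5, 7, 8, 10

1. general liability coverage $1,600,000 ≥ $1,525,000 → met
2. incident report forms present → met
3. operator training 41 days ago vs limit 45 → met
4. condition 'runs water rides' does not hold → requirement n/a → met
5. non-destructive testing 93 days ago vs limit 90 → not met
6. restraint system inspection 41 days ago vs limit 45 → met
7. daily inspection checklist absent → not met
8. condition 'runs mobile/traveling rides' holds; manufacturer's operating manual absent → not met
9. rides operating with open deficiencies 1 ≤ 1 → met
10. condition 'runs rides over 30 feet tall' holds; third-party ride inspection 426 days ago vs limit 365 → not met
11. incidents reportable in the past year 1 ≤ 1 → met
12. ride permit present → met
Not met: 5, 7, 8, 10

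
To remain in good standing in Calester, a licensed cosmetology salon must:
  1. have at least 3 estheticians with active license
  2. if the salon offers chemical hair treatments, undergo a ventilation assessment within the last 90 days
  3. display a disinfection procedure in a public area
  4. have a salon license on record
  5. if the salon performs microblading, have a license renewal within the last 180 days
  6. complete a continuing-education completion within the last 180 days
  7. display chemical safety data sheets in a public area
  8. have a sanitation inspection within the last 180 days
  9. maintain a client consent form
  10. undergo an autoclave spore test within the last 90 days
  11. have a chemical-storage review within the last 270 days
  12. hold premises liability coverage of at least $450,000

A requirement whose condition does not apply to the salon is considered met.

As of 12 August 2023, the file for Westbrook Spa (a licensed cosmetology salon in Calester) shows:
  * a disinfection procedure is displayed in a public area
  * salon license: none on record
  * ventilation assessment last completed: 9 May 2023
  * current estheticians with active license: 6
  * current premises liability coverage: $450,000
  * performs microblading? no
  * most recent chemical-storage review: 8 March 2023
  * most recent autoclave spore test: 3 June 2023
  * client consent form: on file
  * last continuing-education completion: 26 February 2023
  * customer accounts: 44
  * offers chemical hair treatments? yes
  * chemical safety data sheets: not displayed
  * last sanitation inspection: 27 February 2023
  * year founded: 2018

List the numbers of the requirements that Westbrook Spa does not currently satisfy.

2, 4, 7

1. estheticians with active license 6 ≥ 3 → met
2. condition 'offers chemical hair treatments' holds; ventilation assessment 95 days ago vs limit 90 → not met
3. disinfection procedure present → met
4. salon license absent → not met
5. condition 'performs microblading' does not hold → requirement n/a → met
6. continuing-education completion 167 days ago vs limit 180 → met
7. chemical safety data sheets absent → not met
8. sanitation inspection 166 days ago vs limit 180 → met
9. client consent form present → met
10. autoclave spore test 70 days ago vs limit 90 → met
11. chemical-storage review 157 days ago vs limit 270 → met
12. premises liability coverage $450,000 ≥ $450,000 → met
Not met: 2, 4, 7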